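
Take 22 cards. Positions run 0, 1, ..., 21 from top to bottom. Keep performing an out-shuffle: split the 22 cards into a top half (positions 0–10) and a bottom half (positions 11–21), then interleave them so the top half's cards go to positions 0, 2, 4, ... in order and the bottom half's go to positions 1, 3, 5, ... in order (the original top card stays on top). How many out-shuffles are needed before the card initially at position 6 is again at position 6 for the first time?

Follow position 6 under repeated out-shuffles:
6 → 12 → 3 → 6
It first returns after 3 out-shuffles.

3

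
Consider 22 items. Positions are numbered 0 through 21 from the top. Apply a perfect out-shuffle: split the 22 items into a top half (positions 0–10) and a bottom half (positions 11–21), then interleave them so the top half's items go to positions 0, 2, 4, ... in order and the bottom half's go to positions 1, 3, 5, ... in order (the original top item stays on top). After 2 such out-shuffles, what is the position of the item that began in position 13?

Track the item's position through each out-shuffle:
13 → 5 → 10

10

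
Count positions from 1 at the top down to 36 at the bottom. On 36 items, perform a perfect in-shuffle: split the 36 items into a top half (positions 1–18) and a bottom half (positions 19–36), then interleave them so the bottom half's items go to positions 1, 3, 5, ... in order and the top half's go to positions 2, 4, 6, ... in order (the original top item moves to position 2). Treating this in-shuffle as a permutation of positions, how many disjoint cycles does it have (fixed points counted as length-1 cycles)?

1

Trace each unvisited position around until it returns:
(1 2 4 8 16 32 ... len 36)
1 cycle in total.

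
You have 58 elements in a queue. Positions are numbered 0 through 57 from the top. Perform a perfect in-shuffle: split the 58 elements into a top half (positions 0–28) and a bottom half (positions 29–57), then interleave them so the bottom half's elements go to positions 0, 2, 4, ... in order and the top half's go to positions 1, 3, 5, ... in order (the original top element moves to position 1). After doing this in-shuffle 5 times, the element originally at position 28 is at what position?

42

Track the element's position through each in-shuffle:
28 → 57 → 56 → 54 → 50 → 42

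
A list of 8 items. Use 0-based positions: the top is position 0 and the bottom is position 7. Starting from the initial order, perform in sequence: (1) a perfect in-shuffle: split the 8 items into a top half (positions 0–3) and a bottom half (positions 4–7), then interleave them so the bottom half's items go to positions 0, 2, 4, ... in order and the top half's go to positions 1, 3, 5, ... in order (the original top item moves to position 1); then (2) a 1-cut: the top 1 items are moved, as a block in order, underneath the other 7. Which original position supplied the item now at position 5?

7

Undo the operations in reverse order, starting from position 5:
  undo op 2 (cut 1): 5 ← 6
  undo op 1 (in-shuffle, from bottom half): 6 ← 7
So the item at position 5 came from original position 7.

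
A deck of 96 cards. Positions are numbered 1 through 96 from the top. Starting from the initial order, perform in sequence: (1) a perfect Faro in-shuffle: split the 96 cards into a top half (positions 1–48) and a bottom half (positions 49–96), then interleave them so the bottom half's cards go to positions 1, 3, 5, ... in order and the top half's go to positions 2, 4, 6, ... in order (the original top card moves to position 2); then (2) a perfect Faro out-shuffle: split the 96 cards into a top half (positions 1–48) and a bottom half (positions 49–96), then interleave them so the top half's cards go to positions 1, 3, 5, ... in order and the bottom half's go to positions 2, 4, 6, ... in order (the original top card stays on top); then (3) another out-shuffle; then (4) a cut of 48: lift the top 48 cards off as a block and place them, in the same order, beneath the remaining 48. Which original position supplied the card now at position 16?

44

Undo the operations in reverse order, starting from position 16:
  undo op 4 (cut 48): 16 ← 64
  undo op 3 (out-shuffle, from bottom half): 64 ← 80
  undo op 2 (out-shuffle, from bottom half): 80 ← 88
  undo op 1 (in-shuffle, from top half): 88 ← 44
So the card at position 16 came from original position 44.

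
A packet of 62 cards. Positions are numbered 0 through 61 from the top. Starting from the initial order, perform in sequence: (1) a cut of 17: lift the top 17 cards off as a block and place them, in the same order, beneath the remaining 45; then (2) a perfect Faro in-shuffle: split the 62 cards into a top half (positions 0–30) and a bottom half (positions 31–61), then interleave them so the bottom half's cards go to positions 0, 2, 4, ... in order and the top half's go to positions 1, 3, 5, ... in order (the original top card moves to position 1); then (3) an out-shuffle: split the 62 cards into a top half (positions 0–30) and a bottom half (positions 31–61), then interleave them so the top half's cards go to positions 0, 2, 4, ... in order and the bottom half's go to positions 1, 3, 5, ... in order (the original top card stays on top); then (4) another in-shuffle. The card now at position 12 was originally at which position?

41

Undo the operations in reverse order, starting from position 12:
  undo op 4 (in-shuffle, from bottom half): 12 ← 37
  undo op 3 (out-shuffle, from bottom half): 37 ← 49
  undo op 2 (in-shuffle, from top half): 49 ← 24
  undo op 1 (cut 17): 24 ← 41
So the card at position 12 came from original position 41.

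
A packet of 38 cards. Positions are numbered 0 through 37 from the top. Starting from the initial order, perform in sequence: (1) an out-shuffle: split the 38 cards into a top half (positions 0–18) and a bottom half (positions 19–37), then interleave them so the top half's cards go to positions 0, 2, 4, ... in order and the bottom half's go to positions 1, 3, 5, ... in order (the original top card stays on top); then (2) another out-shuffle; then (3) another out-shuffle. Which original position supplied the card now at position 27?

8

Undo the operations in reverse order, starting from position 27:
  undo op 3 (out-shuffle, from bottom half): 27 ← 32
  undo op 2 (out-shuffle, from top half): 32 ← 16
  undo op 1 (out-shuffle, from top half): 16 ← 8
So the card at position 27 came from original position 8.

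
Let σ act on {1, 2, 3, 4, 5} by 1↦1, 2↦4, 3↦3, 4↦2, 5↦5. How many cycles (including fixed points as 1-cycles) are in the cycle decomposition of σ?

4

Cycle decomposition: (1) (2 4) (3) (5).
4 cycles.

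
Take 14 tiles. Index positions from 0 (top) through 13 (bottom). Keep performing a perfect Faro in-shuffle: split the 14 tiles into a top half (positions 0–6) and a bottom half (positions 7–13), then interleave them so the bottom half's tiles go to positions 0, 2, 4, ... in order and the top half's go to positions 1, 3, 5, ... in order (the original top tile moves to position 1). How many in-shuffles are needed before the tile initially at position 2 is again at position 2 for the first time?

Follow position 2 under repeated in-shuffles:
2 → 5 → 11 → 8 → 2
It first returns after 4 in-shuffles.

4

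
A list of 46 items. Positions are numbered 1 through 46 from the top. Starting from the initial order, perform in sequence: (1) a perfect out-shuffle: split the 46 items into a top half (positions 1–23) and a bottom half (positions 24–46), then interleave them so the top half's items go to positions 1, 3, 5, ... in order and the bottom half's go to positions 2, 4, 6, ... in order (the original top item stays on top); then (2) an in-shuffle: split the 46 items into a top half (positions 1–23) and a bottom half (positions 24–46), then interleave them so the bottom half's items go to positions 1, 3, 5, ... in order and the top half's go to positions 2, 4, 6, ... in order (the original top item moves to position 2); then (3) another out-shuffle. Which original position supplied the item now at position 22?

9

Undo the operations in reverse order, starting from position 22:
  undo op 3 (out-shuffle, from bottom half): 22 ← 34
  undo op 2 (in-shuffle, from top half): 34 ← 17
  undo op 1 (out-shuffle, from top half): 17 ← 9
So the item at position 22 came from original position 9.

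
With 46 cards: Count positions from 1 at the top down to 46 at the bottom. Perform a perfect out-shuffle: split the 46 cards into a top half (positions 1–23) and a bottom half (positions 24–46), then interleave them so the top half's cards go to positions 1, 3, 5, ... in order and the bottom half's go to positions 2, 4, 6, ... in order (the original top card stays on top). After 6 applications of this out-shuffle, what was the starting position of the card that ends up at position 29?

38

Work backwards from position 29, undoing one out-shuffle at a time:
29 ← 15 ← 8 ← 27 ← 14 ← 30 ← 38
So the card now at position 29 started at position 38.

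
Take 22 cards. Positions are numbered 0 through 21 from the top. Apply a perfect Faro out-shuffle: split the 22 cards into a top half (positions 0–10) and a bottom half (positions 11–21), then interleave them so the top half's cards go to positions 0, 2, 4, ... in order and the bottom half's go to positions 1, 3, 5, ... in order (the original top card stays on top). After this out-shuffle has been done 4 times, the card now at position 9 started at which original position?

15

Work backwards from position 9, undoing one out-shuffle at a time:
9 ← 15 ← 18 ← 9 ← 15
So the card now at position 9 started at position 15.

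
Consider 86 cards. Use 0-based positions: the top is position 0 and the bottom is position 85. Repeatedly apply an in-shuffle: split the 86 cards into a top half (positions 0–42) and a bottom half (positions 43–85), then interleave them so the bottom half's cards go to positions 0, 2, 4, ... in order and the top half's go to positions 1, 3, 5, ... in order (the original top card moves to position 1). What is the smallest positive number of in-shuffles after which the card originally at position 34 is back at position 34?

Follow position 34 under repeated in-shuffles:
34 → 69 → 52 → 18 → 37 → 75 → 64 → 42 → ... → 34 (length 28)
It first returns after 28 in-shuffles.

28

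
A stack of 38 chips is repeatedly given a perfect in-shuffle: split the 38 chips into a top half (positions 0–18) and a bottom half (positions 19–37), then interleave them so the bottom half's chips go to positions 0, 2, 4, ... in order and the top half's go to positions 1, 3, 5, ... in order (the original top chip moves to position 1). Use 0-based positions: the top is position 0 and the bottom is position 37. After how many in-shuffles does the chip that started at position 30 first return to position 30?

12

Follow position 30 under repeated in-shuffles:
30 → 22 → 6 → 13 → 27 → 16 → 33 → 28 → 18 → 37 → 36 → 34 → 30
It first returns after 12 in-shuffles.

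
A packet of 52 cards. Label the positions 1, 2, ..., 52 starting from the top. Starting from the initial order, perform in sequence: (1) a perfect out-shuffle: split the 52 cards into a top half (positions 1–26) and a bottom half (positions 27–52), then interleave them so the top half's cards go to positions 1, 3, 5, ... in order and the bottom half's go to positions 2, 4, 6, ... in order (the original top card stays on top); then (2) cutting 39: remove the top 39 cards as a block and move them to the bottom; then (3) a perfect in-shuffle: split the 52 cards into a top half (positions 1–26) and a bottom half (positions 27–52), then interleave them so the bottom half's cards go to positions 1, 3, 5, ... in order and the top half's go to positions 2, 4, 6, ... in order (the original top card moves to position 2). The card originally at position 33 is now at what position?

Track the card from position 33 forward through each operation:
  after op 1 (out-shuffle): 33 → 14
  after op 2 (cut 39): 14 → 27
  after op 3 (in-shuffle): 27 → 1

1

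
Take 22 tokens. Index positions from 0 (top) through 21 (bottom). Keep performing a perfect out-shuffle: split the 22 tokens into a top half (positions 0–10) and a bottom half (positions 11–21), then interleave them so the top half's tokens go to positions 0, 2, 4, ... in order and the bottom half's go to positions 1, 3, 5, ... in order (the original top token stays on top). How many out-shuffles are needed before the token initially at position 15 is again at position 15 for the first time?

3

Follow position 15 under repeated out-shuffles:
15 → 9 → 18 → 15
It first returns after 3 out-shuffles.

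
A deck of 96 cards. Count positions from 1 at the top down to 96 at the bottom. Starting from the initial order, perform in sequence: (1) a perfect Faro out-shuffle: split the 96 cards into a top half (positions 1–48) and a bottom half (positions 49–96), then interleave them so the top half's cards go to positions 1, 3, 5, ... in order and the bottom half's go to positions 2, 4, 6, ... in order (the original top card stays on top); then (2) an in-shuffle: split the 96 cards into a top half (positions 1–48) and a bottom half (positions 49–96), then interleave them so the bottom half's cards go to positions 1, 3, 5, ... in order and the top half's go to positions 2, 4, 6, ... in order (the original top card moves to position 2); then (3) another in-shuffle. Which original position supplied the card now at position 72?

57

Undo the operations in reverse order, starting from position 72:
  undo op 3 (in-shuffle, from top half): 72 ← 36
  undo op 2 (in-shuffle, from top half): 36 ← 18
  undo op 1 (out-shuffle, from bottom half): 18 ← 57
So the card at position 72 came from original position 57.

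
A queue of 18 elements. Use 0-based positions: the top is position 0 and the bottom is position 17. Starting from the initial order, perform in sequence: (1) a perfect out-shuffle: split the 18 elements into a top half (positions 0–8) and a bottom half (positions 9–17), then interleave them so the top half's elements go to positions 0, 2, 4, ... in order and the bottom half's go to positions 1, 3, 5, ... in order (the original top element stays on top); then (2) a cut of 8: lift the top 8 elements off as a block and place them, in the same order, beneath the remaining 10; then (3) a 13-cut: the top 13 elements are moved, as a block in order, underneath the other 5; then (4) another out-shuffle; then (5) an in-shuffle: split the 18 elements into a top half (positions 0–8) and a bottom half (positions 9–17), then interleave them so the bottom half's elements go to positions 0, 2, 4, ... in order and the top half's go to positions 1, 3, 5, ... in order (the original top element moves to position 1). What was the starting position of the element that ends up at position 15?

16

Undo the operations in reverse order, starting from position 15:
  undo op 5 (in-shuffle, from top half): 15 ← 7
  undo op 4 (out-shuffle, from bottom half): 7 ← 12
  undo op 3 (cut 13): 12 ← 7
  undo op 2 (cut 8): 7 ← 15
  undo op 1 (out-shuffle, from bottom half): 15 ← 16
So the element at position 15 came from original position 16.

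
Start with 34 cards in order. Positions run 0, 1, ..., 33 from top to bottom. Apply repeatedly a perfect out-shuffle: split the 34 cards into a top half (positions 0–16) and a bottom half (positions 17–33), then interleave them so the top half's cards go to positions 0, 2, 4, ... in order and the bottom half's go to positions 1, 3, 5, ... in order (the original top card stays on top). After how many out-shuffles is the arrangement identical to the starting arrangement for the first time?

The out-shuffle permutes the 34 positions with cycle lengths [1, 1, 2, 10, 10, 10].
Every card is home exactly when every cycle has completed a whole number of laps, i.e. after lcm(1, 2, 10) = 10 out-shuffles.

10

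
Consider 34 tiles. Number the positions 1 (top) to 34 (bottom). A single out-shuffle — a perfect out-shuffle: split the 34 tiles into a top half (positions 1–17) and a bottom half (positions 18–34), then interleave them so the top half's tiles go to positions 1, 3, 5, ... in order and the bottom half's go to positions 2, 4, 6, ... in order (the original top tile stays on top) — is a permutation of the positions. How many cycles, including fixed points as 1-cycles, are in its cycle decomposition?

6

Trace each unvisited position around until it returns:
(1) (2 3 5 9 17 33 32 30 26 18) (4 7 13 25 16 31 28 22 10 19) (6 11 21 8 15 29 24 14 27 20) (12 23) (34)
6 cycles in total.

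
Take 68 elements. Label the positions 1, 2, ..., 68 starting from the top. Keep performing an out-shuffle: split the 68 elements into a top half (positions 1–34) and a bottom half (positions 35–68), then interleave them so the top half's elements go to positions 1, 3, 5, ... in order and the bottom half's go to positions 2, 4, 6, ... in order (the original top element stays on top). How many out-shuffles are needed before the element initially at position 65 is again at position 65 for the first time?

66

Follow position 65 under repeated out-shuffles:
65 → 62 → 56 → 44 → 20 → 39 → 10 → 19 → ... → 65 (length 66)
It first returns after 66 out-shuffles.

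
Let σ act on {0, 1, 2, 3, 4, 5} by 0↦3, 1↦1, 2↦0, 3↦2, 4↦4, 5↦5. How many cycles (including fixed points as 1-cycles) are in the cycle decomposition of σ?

4

Cycle decomposition: (0 3 2) (1) (4) (5).
4 cycles.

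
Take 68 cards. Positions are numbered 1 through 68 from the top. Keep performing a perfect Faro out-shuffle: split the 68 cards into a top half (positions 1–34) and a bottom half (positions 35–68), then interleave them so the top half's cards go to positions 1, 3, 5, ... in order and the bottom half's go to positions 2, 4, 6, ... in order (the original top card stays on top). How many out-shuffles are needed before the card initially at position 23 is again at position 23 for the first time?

Follow position 23 under repeated out-shuffles:
23 → 45 → 22 → 43 → 18 → 35 → 2 → 3 → ... → 23 (length 66)
It first returns after 66 out-shuffles.

66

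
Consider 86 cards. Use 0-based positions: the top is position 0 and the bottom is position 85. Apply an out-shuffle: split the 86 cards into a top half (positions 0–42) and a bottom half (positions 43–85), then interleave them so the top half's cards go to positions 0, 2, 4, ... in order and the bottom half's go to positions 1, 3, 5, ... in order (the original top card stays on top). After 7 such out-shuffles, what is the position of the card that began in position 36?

18

Track the card's position through each out-shuffle:
36 → 72 → 59 → 33 → 66 → 47 → 9 → 18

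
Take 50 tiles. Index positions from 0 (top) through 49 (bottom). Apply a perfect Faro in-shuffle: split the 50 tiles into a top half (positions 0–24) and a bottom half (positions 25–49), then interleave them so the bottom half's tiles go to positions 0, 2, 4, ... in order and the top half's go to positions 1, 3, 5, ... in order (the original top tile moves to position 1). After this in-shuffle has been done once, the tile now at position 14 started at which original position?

32

Work backwards from position 14, undoing one in-shuffle at a time:
14 ← 32
So the tile now at position 14 started at position 32.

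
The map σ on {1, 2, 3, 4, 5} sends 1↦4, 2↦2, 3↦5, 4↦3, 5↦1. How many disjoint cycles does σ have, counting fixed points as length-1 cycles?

Cycle decomposition: (1 4 3 5) (2).
2 cycles.

2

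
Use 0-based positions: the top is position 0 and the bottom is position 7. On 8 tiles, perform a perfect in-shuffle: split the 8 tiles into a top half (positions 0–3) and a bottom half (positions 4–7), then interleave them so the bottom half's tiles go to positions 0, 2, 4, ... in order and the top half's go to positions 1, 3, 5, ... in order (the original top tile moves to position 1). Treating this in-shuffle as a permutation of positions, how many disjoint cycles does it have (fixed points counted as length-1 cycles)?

Trace each unvisited position around until it returns:
(0 1 3 7 6 4) (2 5)
2 cycles in total.

2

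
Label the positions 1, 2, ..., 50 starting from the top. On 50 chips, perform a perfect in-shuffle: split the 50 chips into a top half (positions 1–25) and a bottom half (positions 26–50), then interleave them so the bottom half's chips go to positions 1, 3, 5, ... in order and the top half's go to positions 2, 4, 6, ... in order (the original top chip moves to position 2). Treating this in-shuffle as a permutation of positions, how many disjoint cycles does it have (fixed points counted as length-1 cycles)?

Trace each unvisited position around until it returns:
(1 2 4 8 16 32 13 26) (3 6 12 24 48 45 39 27) (5 10 20 40 29 7 14 28) (9 18 36 21 42 33 15 30) (11 22 44 37 23 46 41 31) (17 34) (19 38 25 50 49 47 43 35)
7 cycles in total.

7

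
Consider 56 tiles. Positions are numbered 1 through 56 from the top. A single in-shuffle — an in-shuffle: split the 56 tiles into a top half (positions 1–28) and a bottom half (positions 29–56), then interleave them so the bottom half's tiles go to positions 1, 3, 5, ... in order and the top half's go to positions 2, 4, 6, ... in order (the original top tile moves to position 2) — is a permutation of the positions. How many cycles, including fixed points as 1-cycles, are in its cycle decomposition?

4

Trace each unvisited position around until it returns:
(1 2 4 8 16 32 ... len 18) (3 6 12 24 48 39 ... len 18) (5 10 20 40 23 46 ... len 18) (19 38)
4 cycles in total.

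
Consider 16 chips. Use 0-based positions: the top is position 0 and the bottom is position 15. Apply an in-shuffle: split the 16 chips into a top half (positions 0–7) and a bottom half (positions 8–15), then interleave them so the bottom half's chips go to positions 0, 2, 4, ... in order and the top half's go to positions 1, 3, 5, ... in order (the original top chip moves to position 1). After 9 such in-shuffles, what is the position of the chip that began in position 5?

11

Track the chip's position through each in-shuffle:
5 → 11 → 6 → 13 → 10 → 4 → 9 → 2 → 5 → 11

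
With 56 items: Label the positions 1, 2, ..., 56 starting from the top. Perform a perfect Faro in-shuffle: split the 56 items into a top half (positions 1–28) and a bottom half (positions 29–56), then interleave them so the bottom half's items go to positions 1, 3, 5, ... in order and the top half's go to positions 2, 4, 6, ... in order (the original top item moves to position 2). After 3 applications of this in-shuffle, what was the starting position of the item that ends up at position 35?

Work backwards from position 35, undoing one in-shuffle at a time:
35 ← 46 ← 23 ← 40
So the item now at position 35 started at position 40.

40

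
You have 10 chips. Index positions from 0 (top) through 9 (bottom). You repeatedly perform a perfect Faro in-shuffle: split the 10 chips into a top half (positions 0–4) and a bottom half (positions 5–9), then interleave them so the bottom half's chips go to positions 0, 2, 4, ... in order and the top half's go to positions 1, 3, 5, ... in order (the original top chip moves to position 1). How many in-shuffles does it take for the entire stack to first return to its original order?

10

The in-shuffle permutes the 10 positions with cycle lengths [10].
Every chip is home exactly when every cycle has completed a whole number of laps, i.e. after lcm(10) = 10 in-shuffles.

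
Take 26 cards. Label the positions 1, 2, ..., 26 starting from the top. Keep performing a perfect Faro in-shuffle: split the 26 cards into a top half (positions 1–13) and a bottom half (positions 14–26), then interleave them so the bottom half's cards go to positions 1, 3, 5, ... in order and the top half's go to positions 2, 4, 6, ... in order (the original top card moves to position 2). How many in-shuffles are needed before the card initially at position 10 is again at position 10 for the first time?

18

Follow position 10 under repeated in-shuffles:
10 → 20 → 13 → 26 → 25 → 23 → 19 → 11 → 22 → 17 → 7 → 14 → 1 → 2 → 4 → 8 → 16 → 5 → 10
It first returns after 18 in-shuffles.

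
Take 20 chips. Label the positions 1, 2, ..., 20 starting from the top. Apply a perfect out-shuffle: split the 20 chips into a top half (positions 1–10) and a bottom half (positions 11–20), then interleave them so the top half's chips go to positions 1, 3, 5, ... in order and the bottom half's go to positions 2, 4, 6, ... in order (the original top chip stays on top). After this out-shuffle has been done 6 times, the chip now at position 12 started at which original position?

8

Work backwards from position 12, undoing one out-shuffle at a time:
12 ← 16 ← 18 ← 19 ← 10 ← 15 ← 8
So the chip now at position 12 started at position 8.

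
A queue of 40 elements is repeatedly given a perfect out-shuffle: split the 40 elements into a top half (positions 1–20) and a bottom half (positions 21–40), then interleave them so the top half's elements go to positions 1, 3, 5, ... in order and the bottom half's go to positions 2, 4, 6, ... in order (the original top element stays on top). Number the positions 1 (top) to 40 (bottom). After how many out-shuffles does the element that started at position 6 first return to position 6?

12

Follow position 6 under repeated out-shuffles:
6 → 11 → 21 → 2 → 3 → 5 → 9 → 17 → 33 → 26 → 12 → 23 → 6
It first returns after 12 out-shuffles.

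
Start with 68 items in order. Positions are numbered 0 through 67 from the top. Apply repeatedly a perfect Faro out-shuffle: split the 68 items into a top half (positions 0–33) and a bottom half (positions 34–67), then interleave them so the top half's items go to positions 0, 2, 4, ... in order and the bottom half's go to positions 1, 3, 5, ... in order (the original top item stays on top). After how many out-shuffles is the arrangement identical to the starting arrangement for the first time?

66

The out-shuffle permutes the 68 positions with cycle lengths [1, 1, 66].
Every item is home exactly when every cycle has completed a whole number of laps, i.e. after lcm(1, 66) = 66 out-shuffles.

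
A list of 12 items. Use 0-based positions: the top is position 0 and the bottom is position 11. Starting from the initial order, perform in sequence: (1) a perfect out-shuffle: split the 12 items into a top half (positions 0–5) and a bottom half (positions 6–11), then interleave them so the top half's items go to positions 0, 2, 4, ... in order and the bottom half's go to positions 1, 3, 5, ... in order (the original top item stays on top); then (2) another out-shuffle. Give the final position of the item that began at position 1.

4

Track the item from position 1 forward through each operation:
  after op 1 (out-shuffle): 1 → 2
  after op 2 (out-shuffle): 2 → 4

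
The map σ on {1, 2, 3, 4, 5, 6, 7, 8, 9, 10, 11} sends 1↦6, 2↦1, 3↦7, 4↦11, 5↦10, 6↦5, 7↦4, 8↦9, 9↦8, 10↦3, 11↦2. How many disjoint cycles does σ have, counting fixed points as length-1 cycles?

2

Cycle decomposition: (1 6 5 10 3 7 4 11 2) (8 9).
2 cycles.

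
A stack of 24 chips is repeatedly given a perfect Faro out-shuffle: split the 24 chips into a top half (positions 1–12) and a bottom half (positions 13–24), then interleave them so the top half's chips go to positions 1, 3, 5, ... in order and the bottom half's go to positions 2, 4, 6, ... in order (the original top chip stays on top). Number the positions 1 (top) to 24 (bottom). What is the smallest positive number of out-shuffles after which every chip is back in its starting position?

The out-shuffle permutes the 24 positions with cycle lengths [1, 1, 11, 11].
Every chip is home exactly when every cycle has completed a whole number of laps, i.e. after lcm(1, 11) = 11 out-shuffles.

11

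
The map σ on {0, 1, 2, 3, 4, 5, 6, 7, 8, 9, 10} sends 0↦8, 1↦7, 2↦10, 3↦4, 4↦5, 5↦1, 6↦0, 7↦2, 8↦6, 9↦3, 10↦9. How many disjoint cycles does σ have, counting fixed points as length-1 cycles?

Cycle decomposition: (0 8 6) (1 7 2 10 9 3 4 5).
2 cycles.

2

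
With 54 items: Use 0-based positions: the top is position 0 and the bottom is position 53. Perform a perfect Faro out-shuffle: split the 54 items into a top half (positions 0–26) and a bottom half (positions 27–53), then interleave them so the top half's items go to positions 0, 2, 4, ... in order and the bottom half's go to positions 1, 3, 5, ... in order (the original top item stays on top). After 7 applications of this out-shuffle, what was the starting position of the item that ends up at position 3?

Work backwards from position 3, undoing one out-shuffle at a time:
3 ← 28 ← 14 ← 7 ← 30 ← 15 ← 34 ← 17
So the item now at position 3 started at position 17.

17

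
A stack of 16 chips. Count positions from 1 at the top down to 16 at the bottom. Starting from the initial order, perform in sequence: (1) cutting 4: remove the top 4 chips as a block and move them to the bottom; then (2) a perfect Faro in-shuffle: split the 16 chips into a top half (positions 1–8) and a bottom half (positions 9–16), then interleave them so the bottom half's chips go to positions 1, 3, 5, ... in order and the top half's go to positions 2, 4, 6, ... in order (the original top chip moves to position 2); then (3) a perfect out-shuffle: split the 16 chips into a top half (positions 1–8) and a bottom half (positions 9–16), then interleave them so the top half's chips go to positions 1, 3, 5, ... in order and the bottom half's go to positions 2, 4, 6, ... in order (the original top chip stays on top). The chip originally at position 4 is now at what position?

Track the chip from position 4 forward through each operation:
  after op 1 (cut 4): 4 → 16
  after op 2 (in-shuffle): 16 → 15
  after op 3 (out-shuffle): 15 → 14

14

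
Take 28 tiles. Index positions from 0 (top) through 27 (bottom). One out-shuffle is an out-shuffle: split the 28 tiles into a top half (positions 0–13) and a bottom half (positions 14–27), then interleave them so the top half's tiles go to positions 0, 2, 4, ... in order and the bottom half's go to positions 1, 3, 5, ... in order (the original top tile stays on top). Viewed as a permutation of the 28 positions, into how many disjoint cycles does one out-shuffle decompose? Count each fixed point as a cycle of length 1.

Trace each unvisited position around until it returns:
(0) (1 2 4 8 16 5 ... len 18) (3 6 12 24 21 15) (9 18) (27)
5 cycles in total.

5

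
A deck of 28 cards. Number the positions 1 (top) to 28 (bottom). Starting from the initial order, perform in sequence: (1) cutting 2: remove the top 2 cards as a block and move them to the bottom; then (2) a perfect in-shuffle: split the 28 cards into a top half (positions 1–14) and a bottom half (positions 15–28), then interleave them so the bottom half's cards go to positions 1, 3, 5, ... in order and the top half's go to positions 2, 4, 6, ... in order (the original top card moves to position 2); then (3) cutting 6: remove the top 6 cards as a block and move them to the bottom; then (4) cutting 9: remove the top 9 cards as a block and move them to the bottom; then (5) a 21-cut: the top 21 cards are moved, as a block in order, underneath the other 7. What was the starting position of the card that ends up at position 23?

18

Undo the operations in reverse order, starting from position 23:
  undo op 5 (cut 21): 23 ← 16
  undo op 4 (cut 9): 16 ← 25
  undo op 3 (cut 6): 25 ← 3
  undo op 2 (in-shuffle, from bottom half): 3 ← 16
  undo op 1 (cut 2): 16 ← 18
So the card at position 23 came from original position 18.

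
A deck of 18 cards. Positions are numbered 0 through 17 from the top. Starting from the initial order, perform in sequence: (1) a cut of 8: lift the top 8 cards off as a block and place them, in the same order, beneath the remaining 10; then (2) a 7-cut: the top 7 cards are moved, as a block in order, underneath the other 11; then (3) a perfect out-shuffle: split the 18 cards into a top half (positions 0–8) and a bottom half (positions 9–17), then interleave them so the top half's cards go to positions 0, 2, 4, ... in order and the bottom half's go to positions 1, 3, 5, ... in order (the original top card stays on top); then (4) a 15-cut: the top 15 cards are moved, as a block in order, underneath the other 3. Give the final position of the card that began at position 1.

Track the card from position 1 forward through each operation:
  after op 1 (cut 8): 1 → 11
  after op 2 (cut 7): 11 → 4
  after op 3 (out-shuffle): 4 → 8
  after op 4 (cut 15): 8 → 11

11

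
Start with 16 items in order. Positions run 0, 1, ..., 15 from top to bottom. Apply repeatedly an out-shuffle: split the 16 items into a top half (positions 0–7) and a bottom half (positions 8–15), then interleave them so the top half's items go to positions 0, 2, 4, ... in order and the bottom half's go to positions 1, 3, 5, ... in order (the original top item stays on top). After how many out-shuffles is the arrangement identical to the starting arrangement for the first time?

The out-shuffle permutes the 16 positions with cycle lengths [1, 1, 2, 4, 4, 4].
Every item is home exactly when every cycle has completed a whole number of laps, i.e. after lcm(1, 2, 4) = 4 out-shuffles.

4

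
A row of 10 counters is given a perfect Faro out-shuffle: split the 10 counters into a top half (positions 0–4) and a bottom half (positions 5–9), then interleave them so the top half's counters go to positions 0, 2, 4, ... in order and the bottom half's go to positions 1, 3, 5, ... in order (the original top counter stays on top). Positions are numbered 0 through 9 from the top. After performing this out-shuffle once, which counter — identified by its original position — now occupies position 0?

Work backwards from position 0, undoing one out-shuffle at a time:
0 ← 0
So the counter now at position 0 started at position 0.

0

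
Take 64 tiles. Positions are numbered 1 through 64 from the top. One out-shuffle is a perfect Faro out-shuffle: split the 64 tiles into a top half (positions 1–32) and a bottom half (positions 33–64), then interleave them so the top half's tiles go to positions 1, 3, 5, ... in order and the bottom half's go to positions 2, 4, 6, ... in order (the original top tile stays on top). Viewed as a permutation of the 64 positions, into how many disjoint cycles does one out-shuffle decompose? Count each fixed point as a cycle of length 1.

14

Trace each unvisited position around until it returns:
(1) (2 3 5 9 17 33) (4 7 13 25 49 34) (6 11 21 41 18 35) (8 15 29 57 50 36) (10 19 37) (12 23 45 26 51 38) (14 27 53 42 20 39) ... plus 6 more
14 cycles in total.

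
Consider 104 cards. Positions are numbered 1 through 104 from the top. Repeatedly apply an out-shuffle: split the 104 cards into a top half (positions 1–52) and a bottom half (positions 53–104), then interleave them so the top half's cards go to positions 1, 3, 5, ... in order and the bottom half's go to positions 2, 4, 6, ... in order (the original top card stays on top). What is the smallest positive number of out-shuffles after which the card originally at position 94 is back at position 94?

Follow position 94 under repeated out-shuffles:
94 → 84 → 64 → 24 → 47 → 93 → 82 → 60 → ... → 94 (length 51)
It first returns after 51 out-shuffles.

51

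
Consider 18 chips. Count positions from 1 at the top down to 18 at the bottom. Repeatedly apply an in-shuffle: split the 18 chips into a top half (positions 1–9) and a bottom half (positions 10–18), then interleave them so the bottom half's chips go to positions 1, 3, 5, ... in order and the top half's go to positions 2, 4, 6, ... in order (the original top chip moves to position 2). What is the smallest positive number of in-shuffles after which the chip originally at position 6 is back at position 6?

Follow position 6 under repeated in-shuffles:
6 → 12 → 5 → 10 → 1 → 2 → 4 → 8 → 16 → 13 → 7 → 14 → 9 → 18 → 17 → 15 → 11 → 3 → 6
It first returns after 18 in-shuffles.

18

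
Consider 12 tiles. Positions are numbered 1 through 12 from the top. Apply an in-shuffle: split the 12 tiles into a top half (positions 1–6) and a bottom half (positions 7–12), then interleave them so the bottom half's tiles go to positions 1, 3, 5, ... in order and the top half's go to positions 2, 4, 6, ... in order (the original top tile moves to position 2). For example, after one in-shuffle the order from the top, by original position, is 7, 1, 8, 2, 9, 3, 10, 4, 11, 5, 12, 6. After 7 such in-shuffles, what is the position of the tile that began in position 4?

Track the tile's position through each in-shuffle:
4 → 8 → 3 → 6 → 12 → 11 → 9 → 5

5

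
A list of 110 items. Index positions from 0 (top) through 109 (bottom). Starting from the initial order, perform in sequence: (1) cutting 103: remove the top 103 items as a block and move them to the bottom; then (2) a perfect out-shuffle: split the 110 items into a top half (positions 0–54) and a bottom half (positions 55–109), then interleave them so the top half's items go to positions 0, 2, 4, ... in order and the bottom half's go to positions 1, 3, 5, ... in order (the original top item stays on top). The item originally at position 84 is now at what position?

Track the item from position 84 forward through each operation:
  after op 1 (cut 103): 84 → 91
  after op 2 (out-shuffle): 91 → 73

73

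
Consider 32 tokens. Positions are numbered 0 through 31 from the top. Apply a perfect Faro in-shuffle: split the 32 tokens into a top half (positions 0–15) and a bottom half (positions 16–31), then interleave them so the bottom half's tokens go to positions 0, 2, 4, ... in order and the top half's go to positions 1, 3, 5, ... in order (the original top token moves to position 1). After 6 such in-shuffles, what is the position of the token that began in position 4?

22

Track the token's position through each in-shuffle:
4 → 9 → 19 → 6 → 13 → 27 → 22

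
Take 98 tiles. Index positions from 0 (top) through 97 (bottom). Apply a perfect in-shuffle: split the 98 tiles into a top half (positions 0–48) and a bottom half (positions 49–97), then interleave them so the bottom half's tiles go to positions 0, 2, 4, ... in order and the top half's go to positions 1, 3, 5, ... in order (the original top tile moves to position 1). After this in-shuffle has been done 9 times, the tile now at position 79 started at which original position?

Work backwards from position 79, undoing one in-shuffle at a time:
79 ← 39 ← 19 ← 9 ← 4 ← 51 ← 25 ← 12 ← 55 ← 27
So the tile now at position 79 started at position 27.

27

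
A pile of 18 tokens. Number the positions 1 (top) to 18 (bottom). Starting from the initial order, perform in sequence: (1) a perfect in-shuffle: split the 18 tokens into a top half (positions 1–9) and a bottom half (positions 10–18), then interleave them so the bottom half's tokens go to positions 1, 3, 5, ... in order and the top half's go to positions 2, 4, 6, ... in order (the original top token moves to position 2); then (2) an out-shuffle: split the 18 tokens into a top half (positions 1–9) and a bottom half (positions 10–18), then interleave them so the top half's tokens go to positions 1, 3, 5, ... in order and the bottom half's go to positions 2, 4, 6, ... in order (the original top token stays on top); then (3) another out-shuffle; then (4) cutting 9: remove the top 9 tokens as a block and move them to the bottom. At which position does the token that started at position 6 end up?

2

Track the token from position 6 forward through each operation:
  after op 1 (in-shuffle): 6 → 12
  after op 2 (out-shuffle): 12 → 6
  after op 3 (out-shuffle): 6 → 11
  after op 4 (cut 9): 11 → 2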